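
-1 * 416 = -416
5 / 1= 5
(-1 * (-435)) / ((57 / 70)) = 534.21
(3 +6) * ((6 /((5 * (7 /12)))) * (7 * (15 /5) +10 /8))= 14418 /35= 411.94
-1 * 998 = -998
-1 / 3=-0.33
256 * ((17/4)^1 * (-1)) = -1088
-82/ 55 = -1.49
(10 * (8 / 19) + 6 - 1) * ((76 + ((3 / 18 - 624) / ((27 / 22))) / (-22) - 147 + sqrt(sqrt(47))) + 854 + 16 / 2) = 175 * 47^(1 / 4) / 19 + 23079875 / 3078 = 7522.45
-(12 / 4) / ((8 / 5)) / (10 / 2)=-3 / 8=-0.38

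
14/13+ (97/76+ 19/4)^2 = 701949/18772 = 37.39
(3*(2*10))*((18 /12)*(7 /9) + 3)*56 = 14000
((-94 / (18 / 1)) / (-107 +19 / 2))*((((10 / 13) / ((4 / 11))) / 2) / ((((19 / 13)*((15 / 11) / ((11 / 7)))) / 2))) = 62557 / 700245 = 0.09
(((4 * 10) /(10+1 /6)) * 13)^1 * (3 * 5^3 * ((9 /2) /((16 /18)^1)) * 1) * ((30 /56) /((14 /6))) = 266540625 /11956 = 22293.46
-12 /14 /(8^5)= -3 /114688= -0.00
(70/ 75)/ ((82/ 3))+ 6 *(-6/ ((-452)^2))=355687/ 10470580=0.03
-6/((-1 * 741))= 2/247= 0.01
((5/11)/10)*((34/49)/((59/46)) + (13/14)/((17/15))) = 0.06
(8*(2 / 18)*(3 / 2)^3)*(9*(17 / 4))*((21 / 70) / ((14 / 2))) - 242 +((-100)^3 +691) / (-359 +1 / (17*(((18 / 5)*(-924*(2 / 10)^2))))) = 72375393605237 / 28421461880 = 2546.50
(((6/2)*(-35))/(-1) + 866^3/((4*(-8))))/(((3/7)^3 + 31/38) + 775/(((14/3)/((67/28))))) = -1058130319778/20764711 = -50958.10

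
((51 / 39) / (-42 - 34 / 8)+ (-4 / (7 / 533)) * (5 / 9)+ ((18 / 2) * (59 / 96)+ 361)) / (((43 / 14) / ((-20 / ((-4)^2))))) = -956588747 / 11913408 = -80.30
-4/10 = -2/5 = -0.40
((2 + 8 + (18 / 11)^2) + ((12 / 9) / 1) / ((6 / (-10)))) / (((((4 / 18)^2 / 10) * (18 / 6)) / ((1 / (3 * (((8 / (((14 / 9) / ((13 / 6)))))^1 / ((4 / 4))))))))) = 199255 / 9438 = 21.11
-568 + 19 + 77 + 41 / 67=-31583 / 67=-471.39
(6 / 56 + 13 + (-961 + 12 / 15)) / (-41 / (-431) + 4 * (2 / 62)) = -1771575073 / 419300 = -4225.08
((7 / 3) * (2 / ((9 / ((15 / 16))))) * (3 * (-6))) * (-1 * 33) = 1155 / 4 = 288.75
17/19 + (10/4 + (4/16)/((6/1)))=1567/456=3.44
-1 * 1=-1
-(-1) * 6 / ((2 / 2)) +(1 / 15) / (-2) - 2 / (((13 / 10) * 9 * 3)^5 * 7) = 2225181282873001 / 372935410872570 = 5.97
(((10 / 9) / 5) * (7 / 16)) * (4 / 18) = 7 / 324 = 0.02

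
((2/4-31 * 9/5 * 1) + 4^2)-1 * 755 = -7943/10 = -794.30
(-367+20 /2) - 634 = -991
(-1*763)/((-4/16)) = 3052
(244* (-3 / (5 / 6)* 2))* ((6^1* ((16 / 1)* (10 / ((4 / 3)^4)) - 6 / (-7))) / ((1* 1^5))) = -18993204 / 35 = -542662.97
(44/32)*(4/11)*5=5/2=2.50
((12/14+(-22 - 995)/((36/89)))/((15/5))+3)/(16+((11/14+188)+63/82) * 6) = -2875043/3972048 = -0.72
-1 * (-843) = 843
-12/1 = -12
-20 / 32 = -5 / 8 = -0.62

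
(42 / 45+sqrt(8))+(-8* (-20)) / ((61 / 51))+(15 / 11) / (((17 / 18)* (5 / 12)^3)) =2* sqrt(2)+132318586 / 855525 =157.49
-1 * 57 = -57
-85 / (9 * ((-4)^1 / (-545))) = -46325 / 36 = -1286.81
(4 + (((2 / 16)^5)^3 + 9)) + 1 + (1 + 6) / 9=4679521487814665 / 316659348799488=14.78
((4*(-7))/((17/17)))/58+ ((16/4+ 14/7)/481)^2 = -3238010/6709469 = -0.48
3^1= 3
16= 16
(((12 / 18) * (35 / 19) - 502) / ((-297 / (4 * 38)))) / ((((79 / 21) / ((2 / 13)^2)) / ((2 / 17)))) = 12787712 / 67409199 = 0.19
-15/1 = -15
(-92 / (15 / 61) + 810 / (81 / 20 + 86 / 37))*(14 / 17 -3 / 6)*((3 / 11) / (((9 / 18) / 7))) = -122365628 / 400945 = -305.19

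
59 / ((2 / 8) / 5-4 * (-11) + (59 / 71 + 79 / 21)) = 1759380 / 1450531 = 1.21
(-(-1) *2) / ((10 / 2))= 0.40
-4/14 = -2/7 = -0.29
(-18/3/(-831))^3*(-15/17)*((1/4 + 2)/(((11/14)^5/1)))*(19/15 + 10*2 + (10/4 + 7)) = -4467703968/58190441780911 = -0.00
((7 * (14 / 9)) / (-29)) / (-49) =2 / 261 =0.01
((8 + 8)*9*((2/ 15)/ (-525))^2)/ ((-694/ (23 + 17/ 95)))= -23488/ 75716484375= -0.00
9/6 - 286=-569/2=-284.50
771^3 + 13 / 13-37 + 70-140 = 458313905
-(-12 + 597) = -585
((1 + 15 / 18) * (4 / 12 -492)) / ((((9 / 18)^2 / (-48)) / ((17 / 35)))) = 1765280 / 21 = 84060.95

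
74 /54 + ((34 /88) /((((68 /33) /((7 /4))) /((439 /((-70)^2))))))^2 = 74307311203 /54190080000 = 1.37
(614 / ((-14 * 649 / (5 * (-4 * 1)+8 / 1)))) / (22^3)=921 / 12093466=0.00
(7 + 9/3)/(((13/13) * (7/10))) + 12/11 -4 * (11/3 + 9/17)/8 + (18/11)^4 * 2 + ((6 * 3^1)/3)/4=304396229/10453674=29.12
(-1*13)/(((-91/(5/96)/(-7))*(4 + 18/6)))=-5/672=-0.01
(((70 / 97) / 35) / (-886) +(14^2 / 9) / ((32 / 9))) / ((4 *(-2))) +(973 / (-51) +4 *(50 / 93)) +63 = 65663860403 / 1449325888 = 45.31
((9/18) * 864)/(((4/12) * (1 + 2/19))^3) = 2963088/343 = 8638.74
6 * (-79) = -474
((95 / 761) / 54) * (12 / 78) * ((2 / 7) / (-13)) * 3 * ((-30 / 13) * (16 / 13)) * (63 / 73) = 91200 / 1586649233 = 0.00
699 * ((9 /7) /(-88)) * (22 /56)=-6291 /1568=-4.01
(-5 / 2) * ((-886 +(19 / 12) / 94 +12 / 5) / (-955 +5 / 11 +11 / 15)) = -274087495 / 118349008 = -2.32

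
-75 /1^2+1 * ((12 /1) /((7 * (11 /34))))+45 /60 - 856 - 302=-377901 /308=-1226.95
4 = 4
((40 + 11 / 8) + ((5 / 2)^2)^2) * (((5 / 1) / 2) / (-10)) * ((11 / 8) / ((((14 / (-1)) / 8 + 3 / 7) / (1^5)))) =99099 / 4736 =20.92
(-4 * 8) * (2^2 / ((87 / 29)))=-128 / 3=-42.67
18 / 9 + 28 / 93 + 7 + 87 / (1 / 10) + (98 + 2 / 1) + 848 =169939 / 93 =1827.30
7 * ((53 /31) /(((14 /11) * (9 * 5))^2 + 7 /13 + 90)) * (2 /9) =1167166 /1479290643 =0.00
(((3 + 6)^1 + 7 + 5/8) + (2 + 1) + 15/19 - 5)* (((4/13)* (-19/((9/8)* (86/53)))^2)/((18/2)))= 57.09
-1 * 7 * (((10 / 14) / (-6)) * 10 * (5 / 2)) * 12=250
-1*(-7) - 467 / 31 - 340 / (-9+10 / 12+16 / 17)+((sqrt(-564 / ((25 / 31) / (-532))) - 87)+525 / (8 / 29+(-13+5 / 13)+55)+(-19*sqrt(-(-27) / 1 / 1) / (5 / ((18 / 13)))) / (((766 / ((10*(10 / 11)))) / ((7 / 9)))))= -4372930274 / 122482767 - 7980*sqrt(3) / 54769+4*sqrt(581343) / 5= 574.01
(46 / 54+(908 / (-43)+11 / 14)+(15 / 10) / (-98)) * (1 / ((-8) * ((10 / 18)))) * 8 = 4435981 / 126420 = 35.09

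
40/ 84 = 10/ 21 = 0.48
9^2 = 81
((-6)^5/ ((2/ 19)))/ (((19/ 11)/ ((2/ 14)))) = -42768/ 7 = -6109.71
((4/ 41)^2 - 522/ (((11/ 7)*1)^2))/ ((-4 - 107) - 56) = 42994682/ 33967967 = 1.27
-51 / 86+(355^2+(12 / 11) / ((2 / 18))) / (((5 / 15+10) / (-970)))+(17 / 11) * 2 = -11831007.85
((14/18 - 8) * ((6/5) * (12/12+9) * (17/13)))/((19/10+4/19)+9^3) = -64600/416733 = -0.16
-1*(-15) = 15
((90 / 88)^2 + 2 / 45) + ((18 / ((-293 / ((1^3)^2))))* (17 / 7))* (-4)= 301473727 / 178683120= 1.69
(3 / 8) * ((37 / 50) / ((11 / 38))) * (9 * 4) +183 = 119631 / 550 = 217.51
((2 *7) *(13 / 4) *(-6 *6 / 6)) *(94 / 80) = -320.78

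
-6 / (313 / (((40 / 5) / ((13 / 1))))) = -48 / 4069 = -0.01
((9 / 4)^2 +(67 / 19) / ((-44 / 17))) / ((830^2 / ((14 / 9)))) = 86611 / 10366567200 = 0.00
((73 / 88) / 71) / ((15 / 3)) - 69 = -69.00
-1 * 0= 0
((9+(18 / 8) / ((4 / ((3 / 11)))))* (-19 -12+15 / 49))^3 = -3472723309014504 / 156590819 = -22177055.66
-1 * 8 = -8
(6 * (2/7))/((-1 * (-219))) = 4/511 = 0.01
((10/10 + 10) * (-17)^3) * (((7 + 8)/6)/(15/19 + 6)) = -19899.55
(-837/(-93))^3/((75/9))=2187/25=87.48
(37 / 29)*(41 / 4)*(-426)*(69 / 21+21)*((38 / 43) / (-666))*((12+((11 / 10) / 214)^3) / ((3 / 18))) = 110577635415860743 / 8554720277600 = 12925.92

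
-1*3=-3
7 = 7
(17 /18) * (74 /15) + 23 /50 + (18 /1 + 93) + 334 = 607661 /1350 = 450.12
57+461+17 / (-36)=18631 / 36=517.53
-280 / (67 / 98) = -27440 / 67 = -409.55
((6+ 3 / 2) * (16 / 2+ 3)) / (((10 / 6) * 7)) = 99 / 14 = 7.07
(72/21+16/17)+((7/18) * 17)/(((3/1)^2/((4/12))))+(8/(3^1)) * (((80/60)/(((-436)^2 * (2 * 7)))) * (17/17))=3170814079/687125754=4.61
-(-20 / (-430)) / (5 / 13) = -26 / 215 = -0.12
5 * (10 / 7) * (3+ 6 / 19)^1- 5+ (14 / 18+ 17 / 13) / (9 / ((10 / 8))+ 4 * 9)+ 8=3209021 / 120042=26.73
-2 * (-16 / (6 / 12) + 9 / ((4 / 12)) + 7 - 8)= 12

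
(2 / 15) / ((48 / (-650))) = -65 / 36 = -1.81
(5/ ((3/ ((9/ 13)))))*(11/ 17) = 165/ 221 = 0.75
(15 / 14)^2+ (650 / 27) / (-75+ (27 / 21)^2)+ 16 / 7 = 3.11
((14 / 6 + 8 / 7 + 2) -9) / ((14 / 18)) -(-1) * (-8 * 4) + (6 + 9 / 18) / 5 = -17263 / 490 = -35.23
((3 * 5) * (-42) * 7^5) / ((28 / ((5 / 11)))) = -171889.77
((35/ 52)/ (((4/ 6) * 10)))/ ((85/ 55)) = 231/ 3536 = 0.07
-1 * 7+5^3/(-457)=-3324/457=-7.27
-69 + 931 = 862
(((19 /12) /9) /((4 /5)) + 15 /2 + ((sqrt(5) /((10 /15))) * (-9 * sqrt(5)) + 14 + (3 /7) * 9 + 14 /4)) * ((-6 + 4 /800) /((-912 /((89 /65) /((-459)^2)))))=-0.00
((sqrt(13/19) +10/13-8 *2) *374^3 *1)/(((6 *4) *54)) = -71931233/117 +6539203 *sqrt(247)/3078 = -581407.77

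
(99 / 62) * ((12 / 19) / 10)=297 / 2945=0.10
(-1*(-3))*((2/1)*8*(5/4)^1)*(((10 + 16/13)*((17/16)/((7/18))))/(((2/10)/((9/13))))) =7539075/1183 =6372.84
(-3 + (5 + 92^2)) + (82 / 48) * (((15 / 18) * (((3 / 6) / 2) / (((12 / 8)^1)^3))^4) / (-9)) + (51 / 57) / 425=173105974442696 / 20447192475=8466.00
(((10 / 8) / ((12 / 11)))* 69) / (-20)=-253 / 64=-3.95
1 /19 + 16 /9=313 /171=1.83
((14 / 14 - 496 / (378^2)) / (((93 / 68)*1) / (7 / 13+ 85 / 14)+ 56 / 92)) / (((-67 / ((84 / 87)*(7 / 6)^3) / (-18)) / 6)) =156276098356 / 51752724039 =3.02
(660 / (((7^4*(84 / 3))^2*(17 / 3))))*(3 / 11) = 135 / 19208316932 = 0.00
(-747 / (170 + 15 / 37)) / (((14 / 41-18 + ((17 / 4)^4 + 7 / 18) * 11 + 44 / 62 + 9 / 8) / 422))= -34155669468672 / 66048358821445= -0.52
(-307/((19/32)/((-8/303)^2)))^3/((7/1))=-248544972825952256/37154773136297437677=-0.01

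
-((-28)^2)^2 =-614656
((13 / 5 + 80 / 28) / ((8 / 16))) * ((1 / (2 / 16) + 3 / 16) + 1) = 4011 / 40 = 100.28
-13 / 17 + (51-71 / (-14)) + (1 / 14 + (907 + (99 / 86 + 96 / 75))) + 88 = 269361263 / 255850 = 1052.81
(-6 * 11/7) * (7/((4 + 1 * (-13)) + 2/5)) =330/43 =7.67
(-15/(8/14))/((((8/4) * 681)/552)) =-2415/227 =-10.64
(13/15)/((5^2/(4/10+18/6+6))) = 611/1875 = 0.33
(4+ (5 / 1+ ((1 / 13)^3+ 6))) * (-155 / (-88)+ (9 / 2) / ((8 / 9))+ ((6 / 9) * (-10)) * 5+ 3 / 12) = -10384885 / 26364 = -393.90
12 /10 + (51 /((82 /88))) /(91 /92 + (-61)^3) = 5135979366 /4280843005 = 1.20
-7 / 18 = -0.39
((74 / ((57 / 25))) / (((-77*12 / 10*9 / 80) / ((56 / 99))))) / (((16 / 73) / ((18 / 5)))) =-5402000 / 186219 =-29.01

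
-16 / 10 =-8 / 5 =-1.60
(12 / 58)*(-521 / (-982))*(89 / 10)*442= 30742647 / 71195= 431.81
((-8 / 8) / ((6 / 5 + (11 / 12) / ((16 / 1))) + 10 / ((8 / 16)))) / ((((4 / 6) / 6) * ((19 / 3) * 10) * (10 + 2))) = -0.00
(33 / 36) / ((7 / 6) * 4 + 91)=11 / 1148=0.01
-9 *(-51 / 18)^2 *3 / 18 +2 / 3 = -91 / 8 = -11.38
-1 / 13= -0.08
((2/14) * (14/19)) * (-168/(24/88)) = -1232/19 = -64.84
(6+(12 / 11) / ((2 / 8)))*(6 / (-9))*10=-760 / 11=-69.09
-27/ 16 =-1.69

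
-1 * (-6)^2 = -36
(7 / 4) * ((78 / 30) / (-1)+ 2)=-21 / 20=-1.05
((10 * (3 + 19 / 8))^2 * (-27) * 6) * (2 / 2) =-3744225 / 8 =-468028.12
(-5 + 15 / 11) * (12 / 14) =-3.12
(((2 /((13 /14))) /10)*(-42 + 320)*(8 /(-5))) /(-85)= 31136 /27625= 1.13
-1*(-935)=935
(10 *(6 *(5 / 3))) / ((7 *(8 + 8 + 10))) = 0.55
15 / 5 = 3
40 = 40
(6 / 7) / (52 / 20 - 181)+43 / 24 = 1.79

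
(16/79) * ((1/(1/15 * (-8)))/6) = -5/79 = -0.06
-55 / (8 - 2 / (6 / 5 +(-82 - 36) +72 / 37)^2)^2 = -2802689128498462720 / 3261187372519875681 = -0.86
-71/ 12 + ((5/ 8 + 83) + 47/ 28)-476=-66631/ 168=-396.61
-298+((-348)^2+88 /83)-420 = 9992126 /83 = 120387.06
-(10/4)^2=-25/4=-6.25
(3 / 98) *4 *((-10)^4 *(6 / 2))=180000 / 49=3673.47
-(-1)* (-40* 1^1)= -40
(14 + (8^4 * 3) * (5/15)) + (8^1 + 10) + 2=4130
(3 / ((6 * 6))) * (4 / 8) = 1 / 24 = 0.04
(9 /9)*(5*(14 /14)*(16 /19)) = 80 /19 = 4.21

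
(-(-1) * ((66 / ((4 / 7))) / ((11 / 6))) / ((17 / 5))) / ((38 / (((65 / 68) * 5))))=102375 / 43928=2.33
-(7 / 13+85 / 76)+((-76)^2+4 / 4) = 5706039 / 988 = 5775.34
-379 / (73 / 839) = -317981 / 73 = -4355.90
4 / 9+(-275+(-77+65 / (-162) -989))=-217235 / 162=-1340.96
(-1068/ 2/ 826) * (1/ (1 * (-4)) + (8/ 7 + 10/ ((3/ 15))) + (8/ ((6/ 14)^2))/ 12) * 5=-176.24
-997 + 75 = -922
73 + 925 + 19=1017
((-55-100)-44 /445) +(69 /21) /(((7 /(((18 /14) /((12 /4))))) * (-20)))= -94700209 /610540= -155.11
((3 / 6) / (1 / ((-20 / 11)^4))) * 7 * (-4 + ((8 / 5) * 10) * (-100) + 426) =-659680000 / 14641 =-45057.03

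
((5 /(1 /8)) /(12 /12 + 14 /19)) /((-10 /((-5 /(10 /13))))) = 494 /33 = 14.97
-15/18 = -5/6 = -0.83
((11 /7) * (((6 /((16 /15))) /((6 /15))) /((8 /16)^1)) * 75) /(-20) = -37125 /224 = -165.74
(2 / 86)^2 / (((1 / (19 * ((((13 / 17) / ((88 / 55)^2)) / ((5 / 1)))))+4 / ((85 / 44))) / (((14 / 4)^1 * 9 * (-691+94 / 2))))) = -3.72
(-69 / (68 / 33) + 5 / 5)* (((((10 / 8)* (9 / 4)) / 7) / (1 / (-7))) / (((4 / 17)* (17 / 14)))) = 695835 / 2176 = 319.78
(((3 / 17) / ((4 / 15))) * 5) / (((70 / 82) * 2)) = 1845 / 952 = 1.94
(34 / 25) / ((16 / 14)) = 119 / 100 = 1.19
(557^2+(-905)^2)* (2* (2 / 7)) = 4517096 / 7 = 645299.43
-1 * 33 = -33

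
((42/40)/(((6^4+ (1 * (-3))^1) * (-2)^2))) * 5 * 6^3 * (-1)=-189/862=-0.22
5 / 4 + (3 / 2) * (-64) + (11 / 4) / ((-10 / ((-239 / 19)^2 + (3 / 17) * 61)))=-3466755 / 24548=-141.22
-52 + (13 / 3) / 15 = -2327 / 45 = -51.71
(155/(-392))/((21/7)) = -155/1176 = -0.13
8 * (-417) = -3336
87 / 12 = 29 / 4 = 7.25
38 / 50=19 / 25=0.76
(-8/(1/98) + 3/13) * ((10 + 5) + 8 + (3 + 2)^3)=-115997.85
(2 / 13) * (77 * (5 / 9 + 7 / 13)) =12.96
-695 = -695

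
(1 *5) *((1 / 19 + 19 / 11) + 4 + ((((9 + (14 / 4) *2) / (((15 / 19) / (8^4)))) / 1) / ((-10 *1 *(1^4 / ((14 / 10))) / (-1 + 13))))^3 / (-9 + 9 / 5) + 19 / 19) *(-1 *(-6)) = 553606259839122636774242 / 48984375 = 11301690790974114.43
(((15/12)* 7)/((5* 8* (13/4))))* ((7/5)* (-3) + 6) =63/520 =0.12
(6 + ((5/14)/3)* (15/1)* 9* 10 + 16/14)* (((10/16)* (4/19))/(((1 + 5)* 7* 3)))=5875/33516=0.18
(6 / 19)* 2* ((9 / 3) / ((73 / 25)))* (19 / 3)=4.11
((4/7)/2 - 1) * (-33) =165/7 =23.57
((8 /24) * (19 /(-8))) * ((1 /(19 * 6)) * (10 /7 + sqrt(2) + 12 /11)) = -97 /5544 - sqrt(2) /144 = -0.03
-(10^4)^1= -10000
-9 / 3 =-3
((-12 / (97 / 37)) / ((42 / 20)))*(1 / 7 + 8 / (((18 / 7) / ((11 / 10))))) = -7.77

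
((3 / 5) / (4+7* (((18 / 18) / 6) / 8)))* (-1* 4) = -576 / 995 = -0.58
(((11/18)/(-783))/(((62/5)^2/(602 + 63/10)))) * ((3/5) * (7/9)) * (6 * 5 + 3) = -5152301/108354672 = -0.05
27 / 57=9 / 19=0.47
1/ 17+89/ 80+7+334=465353/ 1360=342.17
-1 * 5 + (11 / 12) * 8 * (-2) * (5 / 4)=-70 / 3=-23.33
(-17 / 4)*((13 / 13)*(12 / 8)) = -51 / 8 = -6.38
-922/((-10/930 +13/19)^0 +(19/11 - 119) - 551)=5071/3670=1.38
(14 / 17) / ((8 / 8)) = 14 / 17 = 0.82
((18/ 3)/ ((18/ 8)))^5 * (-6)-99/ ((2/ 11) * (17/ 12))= -1643366/ 1377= -1193.44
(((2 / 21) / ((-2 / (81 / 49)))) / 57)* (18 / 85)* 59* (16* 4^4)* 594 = -41980.42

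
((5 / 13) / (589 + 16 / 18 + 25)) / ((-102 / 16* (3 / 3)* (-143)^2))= -60 / 12504706643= -0.00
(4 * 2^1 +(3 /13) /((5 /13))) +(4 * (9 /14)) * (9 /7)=2917 /245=11.91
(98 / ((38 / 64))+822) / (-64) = -9377 / 608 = -15.42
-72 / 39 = -24 / 13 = -1.85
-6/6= -1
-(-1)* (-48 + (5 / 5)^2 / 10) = -47.90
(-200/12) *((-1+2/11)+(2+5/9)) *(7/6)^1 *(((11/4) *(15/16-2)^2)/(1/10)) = -10873625/10368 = -1048.77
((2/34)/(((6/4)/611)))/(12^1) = 611/306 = 2.00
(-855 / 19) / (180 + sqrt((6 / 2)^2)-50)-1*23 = -3104 / 133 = -23.34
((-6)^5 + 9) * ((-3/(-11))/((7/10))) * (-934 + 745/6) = 2450639.81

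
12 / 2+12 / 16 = 27 / 4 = 6.75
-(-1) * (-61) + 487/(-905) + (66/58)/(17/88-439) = -12473695788/202690135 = -61.54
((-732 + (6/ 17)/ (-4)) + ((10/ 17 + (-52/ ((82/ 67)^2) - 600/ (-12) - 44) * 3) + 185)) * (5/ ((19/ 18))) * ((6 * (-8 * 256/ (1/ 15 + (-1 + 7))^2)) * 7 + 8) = 263721901645080/ 37783837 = 6979754.38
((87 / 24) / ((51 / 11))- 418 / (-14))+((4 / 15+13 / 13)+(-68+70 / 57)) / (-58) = 249962719 / 7868280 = 31.77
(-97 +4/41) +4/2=-3891/41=-94.90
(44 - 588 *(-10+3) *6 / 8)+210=3341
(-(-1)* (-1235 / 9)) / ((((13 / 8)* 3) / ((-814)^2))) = -503572960 / 27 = -18650850.37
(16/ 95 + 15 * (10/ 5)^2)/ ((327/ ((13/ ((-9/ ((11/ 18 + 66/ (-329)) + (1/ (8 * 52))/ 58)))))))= -8382669761/ 76824589968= -0.11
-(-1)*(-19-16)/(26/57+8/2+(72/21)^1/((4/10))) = -13965/5198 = -2.69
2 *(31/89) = 62/89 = 0.70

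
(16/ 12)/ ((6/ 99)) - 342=-320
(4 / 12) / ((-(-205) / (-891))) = -297 / 205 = -1.45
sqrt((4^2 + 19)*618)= sqrt(21630)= 147.07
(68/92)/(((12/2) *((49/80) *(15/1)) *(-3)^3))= -136/273861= -0.00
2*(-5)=-10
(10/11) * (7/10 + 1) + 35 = 402/11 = 36.55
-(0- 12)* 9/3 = 36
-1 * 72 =-72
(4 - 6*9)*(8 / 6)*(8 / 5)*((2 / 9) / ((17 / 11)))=-7040 / 459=-15.34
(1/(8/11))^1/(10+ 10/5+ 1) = 0.11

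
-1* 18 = -18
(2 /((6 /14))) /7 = 2 /3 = 0.67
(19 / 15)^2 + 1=586 / 225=2.60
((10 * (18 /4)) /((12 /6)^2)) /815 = 9 /652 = 0.01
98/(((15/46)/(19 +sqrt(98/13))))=31556*sqrt(26)/195 +85652/15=6535.29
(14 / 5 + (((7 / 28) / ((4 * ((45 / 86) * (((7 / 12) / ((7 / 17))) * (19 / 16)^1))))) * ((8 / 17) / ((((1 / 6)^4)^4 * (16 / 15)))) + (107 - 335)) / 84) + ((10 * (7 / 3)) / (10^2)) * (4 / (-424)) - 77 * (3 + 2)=128586142533633149 / 122229660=1052004419.66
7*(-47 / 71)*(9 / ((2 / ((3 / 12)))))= -2961 / 568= -5.21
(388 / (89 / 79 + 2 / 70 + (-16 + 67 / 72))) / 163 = -77243040 / 451519291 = -0.17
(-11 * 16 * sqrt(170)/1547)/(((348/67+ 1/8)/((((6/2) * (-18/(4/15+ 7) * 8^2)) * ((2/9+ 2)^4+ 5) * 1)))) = 11640609587200 * sqrt(170)/38940278013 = 3897.63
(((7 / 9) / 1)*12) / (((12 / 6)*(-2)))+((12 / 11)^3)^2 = -3442975 / 5314683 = -0.65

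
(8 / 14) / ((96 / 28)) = 1 / 6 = 0.17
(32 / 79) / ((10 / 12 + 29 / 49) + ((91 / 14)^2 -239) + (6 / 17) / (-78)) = -4158336 / 2005230061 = -0.00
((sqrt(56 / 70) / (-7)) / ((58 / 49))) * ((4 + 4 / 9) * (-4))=224 * sqrt(5) / 261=1.92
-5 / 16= -0.31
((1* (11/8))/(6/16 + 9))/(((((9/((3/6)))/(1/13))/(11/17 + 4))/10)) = 869/29835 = 0.03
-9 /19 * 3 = -27 /19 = -1.42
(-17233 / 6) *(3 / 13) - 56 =-18689 / 26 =-718.81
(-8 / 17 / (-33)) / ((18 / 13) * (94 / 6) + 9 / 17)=104 / 162063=0.00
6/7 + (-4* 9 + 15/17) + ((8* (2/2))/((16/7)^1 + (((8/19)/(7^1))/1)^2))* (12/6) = -27.27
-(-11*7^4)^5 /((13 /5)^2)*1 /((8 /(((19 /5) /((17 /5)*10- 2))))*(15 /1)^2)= 125411869920301968.84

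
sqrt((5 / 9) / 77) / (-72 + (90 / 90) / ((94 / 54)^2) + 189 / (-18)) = -0.00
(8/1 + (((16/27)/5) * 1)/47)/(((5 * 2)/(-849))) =-7184804/10575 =-679.41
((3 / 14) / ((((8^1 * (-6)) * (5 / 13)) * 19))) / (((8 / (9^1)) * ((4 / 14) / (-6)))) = 351 / 24320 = 0.01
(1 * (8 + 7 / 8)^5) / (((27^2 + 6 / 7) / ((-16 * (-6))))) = 12629605457 / 1743872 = 7242.28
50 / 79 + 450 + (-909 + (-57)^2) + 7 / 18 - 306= 3533701 / 1422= 2485.02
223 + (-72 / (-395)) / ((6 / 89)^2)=103927 / 395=263.11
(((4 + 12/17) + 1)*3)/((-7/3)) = -873/119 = -7.34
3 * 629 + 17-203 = 1701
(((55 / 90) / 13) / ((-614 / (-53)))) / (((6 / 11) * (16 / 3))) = 6413 / 4597632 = 0.00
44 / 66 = 0.67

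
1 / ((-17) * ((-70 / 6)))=3 / 595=0.01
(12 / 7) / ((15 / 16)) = 64 / 35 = 1.83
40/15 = 8/3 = 2.67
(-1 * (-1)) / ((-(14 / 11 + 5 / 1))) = -0.16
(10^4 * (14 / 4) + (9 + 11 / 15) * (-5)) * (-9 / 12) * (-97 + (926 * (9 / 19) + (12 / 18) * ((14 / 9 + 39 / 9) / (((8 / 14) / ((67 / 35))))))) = -95419184653 / 10260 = -9300115.46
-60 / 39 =-20 / 13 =-1.54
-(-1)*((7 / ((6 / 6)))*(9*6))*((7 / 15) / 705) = 294 / 1175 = 0.25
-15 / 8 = -1.88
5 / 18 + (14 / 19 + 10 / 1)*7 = 25799 / 342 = 75.44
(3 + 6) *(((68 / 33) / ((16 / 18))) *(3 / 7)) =1377 / 154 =8.94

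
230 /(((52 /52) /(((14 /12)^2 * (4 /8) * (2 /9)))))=5635 /162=34.78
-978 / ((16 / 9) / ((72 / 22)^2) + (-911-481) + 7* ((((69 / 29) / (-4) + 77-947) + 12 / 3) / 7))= 82703592 / 190981777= 0.43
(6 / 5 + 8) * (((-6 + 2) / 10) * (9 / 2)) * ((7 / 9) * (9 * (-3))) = 8694 / 25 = 347.76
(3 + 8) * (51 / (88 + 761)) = 187 / 283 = 0.66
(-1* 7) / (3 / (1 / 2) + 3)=-7 / 9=-0.78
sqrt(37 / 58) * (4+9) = 13 * sqrt(2146) / 58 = 10.38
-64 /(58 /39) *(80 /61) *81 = -4571.53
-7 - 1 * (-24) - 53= -36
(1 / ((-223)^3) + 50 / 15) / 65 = 110895667 / 2162465565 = 0.05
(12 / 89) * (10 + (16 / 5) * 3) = 1176 / 445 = 2.64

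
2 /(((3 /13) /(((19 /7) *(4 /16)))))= 247 /42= 5.88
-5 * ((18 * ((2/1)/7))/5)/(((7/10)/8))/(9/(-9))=58.78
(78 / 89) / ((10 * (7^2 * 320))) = 39 / 6977600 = 0.00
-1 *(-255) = 255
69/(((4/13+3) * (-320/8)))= -897/1720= -0.52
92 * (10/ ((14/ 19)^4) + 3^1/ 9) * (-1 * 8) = -181610116/ 7203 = -25213.12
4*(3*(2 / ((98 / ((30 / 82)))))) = 180 / 2009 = 0.09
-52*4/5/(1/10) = -416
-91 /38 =-2.39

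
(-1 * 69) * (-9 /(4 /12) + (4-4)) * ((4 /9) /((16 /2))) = 103.50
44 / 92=11 / 23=0.48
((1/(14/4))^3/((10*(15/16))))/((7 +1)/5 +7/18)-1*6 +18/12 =-2762097/613970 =-4.50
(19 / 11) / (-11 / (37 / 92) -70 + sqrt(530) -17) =-156547 / 9943879 -1369*sqrt(530) / 9943879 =-0.02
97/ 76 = 1.28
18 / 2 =9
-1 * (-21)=21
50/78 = 25/39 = 0.64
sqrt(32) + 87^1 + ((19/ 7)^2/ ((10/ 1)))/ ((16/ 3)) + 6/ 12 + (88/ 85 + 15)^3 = 4 *sqrt(2) + 4054785151971/ 962948000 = 4216.46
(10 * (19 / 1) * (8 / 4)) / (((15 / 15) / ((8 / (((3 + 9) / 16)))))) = 12160 / 3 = 4053.33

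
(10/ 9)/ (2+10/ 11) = 55/ 144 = 0.38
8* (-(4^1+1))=-40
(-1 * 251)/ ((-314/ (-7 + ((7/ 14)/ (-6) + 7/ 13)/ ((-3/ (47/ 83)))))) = -69086495/ 12197016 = -5.66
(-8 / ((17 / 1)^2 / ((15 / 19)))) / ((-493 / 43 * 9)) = 1720 / 8121189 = 0.00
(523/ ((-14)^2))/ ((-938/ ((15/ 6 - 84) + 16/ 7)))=580007/ 2573872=0.23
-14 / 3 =-4.67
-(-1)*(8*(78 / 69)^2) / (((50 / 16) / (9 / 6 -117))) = -4996992 / 13225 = -377.84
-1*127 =-127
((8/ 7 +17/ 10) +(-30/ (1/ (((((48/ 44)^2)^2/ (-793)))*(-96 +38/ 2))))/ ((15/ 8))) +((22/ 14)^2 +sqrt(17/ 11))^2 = 22*sqrt(187)/ 49 +209980912851/ 25342146830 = 14.43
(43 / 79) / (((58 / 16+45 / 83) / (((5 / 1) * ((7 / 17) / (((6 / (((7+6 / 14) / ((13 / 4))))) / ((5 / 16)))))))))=356900 / 11148243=0.03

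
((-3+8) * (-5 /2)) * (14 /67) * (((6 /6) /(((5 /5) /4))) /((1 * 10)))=-70 /67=-1.04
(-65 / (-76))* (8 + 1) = 585 / 76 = 7.70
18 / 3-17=-11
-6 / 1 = -6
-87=-87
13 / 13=1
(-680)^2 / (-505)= -92480 / 101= -915.64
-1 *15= -15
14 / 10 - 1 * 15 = -68 / 5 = -13.60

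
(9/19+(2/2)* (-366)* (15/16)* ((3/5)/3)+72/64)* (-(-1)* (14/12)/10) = -5943/760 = -7.82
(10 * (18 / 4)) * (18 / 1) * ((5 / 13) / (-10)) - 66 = -1263 / 13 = -97.15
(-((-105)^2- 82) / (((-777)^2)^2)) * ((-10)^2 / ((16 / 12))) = -273575 / 121496235147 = -0.00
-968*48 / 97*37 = -1719168 / 97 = -17723.38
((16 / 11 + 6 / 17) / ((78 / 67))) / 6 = 871 / 3366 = 0.26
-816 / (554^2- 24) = -204 / 76723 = -0.00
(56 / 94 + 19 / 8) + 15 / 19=3.76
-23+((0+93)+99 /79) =5629 /79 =71.25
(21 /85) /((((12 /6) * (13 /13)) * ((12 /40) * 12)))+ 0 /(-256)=7 /204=0.03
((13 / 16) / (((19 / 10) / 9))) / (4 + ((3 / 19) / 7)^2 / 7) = 3812445 / 3962408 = 0.96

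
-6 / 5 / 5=-0.24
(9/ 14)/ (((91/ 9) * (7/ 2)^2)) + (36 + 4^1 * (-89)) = -9987998/ 31213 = -319.99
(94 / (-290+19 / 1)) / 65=-0.01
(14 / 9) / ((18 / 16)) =112 / 81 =1.38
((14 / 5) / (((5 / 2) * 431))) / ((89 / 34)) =952 / 958975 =0.00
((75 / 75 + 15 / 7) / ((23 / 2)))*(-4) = -176 / 161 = -1.09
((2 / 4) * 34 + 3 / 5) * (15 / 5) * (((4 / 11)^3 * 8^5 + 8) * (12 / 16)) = 7588080 / 121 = 62711.40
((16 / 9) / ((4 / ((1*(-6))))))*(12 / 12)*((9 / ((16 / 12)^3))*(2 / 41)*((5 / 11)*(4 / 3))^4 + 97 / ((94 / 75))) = -5824605700 / 28213207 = -206.45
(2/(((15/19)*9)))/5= 38/675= 0.06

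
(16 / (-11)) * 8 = -128 / 11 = -11.64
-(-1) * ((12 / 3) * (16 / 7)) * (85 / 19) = 5440 / 133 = 40.90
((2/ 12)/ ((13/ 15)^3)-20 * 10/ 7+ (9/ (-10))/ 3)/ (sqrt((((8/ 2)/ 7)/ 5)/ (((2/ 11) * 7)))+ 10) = -2.78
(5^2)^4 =390625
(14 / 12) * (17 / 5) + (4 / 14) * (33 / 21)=6491 / 1470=4.42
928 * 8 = 7424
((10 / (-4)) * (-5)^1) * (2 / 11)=25 / 11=2.27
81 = 81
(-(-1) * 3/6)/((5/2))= 1/5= 0.20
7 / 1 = 7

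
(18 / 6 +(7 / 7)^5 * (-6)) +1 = -2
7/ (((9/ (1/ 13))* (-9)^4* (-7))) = -1/ 767637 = -0.00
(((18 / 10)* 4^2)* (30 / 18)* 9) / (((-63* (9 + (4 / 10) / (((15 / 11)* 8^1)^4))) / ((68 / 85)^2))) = -15925248000 / 32659302487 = -0.49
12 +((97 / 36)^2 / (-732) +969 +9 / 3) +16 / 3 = 938543423 / 948672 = 989.32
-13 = -13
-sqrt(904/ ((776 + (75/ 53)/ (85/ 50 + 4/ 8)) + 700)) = -0.78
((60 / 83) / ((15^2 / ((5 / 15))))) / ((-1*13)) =-4 / 48555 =-0.00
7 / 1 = 7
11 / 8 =1.38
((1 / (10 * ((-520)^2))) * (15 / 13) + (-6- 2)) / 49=-56243197 / 344489600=-0.16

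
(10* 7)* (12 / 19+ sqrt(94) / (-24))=840 / 19- 35* sqrt(94) / 12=15.93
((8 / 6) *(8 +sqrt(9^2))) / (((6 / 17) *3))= 578 / 27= 21.41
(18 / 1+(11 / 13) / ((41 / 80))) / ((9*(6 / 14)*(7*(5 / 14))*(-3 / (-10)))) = 293272 / 43173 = 6.79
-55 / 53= -1.04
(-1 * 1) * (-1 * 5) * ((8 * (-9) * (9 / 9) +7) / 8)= -325 / 8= -40.62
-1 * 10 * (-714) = 7140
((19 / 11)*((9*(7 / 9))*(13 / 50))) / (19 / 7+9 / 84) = 24206 / 21725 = 1.11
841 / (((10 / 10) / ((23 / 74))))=19343 / 74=261.39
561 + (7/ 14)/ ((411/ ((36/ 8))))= 307431/ 548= 561.01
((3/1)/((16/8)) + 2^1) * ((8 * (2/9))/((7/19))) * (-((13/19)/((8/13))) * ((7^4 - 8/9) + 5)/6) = -1829087/243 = -7527.11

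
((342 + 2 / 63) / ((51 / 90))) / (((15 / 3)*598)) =21548 / 106743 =0.20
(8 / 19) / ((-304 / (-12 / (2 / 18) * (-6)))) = -324 / 361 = -0.90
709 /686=1.03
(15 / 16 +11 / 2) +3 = 151 / 16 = 9.44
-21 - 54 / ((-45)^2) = -1577 / 75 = -21.03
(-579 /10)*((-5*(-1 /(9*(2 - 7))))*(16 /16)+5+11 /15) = -48829 /150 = -325.53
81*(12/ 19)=972/ 19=51.16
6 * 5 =30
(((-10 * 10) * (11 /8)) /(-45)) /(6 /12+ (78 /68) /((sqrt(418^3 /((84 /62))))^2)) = 6.11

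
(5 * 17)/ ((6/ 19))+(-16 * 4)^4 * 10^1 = 1006634575/ 6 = 167772429.17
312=312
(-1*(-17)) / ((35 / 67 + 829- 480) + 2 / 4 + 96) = 2278 / 59767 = 0.04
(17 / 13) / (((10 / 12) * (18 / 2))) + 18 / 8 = 1891 / 780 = 2.42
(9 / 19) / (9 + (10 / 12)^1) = 0.05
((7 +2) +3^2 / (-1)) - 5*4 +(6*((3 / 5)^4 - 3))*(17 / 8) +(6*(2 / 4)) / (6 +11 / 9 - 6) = -744467 / 13750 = -54.14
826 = 826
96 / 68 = 24 / 17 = 1.41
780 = 780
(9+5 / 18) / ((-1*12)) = -167 / 216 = -0.77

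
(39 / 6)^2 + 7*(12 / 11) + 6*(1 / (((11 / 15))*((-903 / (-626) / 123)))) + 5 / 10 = 9907077 / 13244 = 748.04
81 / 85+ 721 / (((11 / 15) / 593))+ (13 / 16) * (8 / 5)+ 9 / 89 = 97033545137 / 166430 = 583029.17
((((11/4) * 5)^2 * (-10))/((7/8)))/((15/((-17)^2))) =-874225/21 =-41629.76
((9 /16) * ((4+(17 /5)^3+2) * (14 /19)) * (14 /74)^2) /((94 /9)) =157335129 /2445034000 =0.06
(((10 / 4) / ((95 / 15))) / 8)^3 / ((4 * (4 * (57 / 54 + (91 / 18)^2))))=273375 / 969034252288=0.00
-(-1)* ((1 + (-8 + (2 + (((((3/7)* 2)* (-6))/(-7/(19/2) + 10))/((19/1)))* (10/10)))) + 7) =607/308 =1.97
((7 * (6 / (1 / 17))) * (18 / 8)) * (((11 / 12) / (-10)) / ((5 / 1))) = -11781 / 400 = -29.45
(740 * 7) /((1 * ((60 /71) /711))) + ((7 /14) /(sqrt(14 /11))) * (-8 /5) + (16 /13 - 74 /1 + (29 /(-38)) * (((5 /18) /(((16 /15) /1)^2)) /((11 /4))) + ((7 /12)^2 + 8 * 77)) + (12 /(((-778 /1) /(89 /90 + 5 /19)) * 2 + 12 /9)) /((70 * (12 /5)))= 380742660939024407369 /87351612251904 - 2 * sqrt(154) /35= 4358735.79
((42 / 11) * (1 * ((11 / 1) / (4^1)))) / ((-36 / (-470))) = 1645 / 12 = 137.08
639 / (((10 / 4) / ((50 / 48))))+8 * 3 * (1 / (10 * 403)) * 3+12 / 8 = 2158209 / 8060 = 267.77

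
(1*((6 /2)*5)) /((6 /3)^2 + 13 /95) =3.63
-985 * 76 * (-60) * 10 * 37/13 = 1661892000/13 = 127837846.15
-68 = -68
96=96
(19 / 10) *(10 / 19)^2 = 10 / 19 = 0.53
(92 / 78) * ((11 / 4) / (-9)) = -253 / 702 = -0.36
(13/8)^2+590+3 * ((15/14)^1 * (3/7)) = 1862841/3136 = 594.02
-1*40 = -40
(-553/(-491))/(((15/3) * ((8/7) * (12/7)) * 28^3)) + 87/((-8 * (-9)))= 6075333/5027840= 1.21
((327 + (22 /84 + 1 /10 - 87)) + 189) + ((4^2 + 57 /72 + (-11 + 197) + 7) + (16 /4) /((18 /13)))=1617947 /2520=642.04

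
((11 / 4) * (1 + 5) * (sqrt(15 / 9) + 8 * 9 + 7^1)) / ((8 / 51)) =561 * sqrt(15) / 16 + 132957 / 16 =8445.61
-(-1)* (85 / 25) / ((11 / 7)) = 119 / 55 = 2.16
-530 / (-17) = 530 / 17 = 31.18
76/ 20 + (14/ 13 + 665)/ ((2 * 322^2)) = 7323313/ 1925560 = 3.80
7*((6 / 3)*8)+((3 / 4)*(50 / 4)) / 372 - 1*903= -784647 / 992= -790.97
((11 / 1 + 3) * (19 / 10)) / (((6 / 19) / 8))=10108 / 15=673.87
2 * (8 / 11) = 1.45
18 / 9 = 2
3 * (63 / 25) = 189 / 25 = 7.56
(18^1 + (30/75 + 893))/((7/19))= 12369/5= 2473.80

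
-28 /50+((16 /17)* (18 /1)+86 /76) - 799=-781.49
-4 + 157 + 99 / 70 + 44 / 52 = 141287 / 910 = 155.26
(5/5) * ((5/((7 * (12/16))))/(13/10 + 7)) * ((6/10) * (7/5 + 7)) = 48/83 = 0.58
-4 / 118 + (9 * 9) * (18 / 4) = 43007 / 118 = 364.47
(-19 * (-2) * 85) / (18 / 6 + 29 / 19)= 30685 / 43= 713.60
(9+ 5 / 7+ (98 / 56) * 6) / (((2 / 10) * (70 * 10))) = 283 / 1960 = 0.14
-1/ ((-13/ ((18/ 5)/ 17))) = 18/ 1105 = 0.02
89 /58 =1.53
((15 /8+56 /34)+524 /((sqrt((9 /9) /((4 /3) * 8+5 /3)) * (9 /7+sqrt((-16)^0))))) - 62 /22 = 805.80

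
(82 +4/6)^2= 61504/9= 6833.78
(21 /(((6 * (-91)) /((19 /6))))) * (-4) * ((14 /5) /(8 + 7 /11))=154 /975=0.16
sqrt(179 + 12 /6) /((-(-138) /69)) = sqrt(181) /2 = 6.73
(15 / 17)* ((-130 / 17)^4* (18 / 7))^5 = 53866757085260943650964491952000000000000000000000 / 1161228133275937773528063036119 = 46387747197699706410.96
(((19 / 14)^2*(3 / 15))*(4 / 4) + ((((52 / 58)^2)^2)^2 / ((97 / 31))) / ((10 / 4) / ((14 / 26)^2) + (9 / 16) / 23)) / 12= 948562073467766948179 / 29658309704040260879440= 0.03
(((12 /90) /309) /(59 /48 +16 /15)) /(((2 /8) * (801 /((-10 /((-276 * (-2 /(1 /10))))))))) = -16 /9410044671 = -0.00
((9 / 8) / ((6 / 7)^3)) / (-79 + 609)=343 / 101760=0.00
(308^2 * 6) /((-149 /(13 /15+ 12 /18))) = -4363744 /745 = -5857.37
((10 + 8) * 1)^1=18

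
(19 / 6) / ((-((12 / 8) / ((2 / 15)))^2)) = -152 / 6075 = -0.03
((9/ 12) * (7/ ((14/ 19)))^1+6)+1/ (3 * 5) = 1583/ 120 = 13.19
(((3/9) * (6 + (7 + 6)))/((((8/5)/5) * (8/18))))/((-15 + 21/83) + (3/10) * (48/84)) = -1379875/451648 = -3.06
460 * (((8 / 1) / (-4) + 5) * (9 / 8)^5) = 2486.80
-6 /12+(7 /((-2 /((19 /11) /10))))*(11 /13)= -1.01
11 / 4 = 2.75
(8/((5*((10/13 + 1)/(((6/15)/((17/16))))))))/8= 416/9775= 0.04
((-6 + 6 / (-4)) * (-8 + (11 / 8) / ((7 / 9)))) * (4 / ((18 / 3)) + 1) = 8725 / 112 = 77.90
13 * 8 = 104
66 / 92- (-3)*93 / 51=4839 / 782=6.19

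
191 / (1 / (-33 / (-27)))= 233.44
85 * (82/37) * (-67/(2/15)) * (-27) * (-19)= -1796744025/37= -48560649.32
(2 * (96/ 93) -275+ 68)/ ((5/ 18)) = -114354/ 155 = -737.77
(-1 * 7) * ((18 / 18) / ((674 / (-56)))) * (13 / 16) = 637 / 1348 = 0.47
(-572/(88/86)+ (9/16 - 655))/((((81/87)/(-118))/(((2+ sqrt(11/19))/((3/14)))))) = 232533455 * sqrt(209)/6156+ 232533455/162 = 1981476.36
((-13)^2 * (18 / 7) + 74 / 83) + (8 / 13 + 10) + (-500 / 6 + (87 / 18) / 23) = 378313277 / 1042314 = 362.96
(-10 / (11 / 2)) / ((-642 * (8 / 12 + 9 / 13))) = 130 / 62381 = 0.00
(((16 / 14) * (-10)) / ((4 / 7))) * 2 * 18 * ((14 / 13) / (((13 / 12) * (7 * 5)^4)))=-3456 / 7245875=-0.00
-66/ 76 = -33/ 38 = -0.87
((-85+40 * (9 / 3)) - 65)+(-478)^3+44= -109215338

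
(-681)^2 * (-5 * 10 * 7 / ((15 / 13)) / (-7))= 20096310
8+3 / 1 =11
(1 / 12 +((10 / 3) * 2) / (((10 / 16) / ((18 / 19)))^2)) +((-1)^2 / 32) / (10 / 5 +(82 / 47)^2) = 9915345917 / 643561920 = 15.41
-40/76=-10/19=-0.53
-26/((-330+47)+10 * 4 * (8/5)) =26/219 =0.12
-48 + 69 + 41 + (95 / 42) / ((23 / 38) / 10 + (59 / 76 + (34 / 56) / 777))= 112010404 / 1731217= 64.70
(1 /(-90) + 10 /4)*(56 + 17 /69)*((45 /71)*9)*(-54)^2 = 3802510656 /1633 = 2328542.96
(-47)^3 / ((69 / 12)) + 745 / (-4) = -1678303 / 92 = -18242.42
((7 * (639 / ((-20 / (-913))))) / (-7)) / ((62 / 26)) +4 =-7581811 / 620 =-12228.73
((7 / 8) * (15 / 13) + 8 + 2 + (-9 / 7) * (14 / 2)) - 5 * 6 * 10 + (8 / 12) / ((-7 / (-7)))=-92765 / 312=-297.32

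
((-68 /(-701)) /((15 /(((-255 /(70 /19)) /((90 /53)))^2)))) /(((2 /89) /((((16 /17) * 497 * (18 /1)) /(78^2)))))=1851847157359 /2798830125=661.65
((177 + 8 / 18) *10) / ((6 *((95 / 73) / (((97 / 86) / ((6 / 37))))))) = 418409209 / 264708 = 1580.64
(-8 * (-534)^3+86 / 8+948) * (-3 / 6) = -4872749563 / 8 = -609093695.38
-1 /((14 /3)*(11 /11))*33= -99 /14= -7.07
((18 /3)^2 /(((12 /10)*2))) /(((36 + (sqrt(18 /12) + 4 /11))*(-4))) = -33000 /319637 + 1815*sqrt(6) /1278548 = -0.10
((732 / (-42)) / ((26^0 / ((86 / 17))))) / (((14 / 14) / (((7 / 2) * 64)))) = -335744 / 17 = -19749.65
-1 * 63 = -63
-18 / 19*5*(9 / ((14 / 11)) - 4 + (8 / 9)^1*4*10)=-24335 / 133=-182.97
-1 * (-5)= 5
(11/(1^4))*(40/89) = 440/89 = 4.94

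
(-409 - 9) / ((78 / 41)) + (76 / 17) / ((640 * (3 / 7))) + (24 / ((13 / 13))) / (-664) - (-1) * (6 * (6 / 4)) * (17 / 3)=-1485675533 / 8804640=-168.74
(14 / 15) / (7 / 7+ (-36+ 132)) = 0.01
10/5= 2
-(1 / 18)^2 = -1 / 324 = -0.00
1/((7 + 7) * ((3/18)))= 3/7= 0.43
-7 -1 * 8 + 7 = -8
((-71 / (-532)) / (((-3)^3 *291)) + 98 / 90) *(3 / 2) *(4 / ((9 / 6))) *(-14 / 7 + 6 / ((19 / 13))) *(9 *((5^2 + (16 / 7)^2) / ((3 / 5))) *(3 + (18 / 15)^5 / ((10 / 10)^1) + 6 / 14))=11632702839315008 / 472926470625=24597.28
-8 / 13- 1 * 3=-47 / 13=-3.62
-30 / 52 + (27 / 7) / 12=-93 / 364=-0.26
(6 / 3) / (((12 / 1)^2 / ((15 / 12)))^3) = 125 / 95551488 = 0.00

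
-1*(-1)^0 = -1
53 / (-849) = -53 / 849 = -0.06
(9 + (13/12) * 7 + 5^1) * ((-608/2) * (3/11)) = -19684/11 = -1789.45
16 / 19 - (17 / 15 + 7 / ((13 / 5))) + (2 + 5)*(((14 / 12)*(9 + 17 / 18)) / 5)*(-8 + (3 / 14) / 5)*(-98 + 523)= -54931.95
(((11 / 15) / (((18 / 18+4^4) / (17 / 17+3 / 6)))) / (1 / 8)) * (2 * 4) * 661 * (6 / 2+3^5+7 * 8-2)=13960320 / 257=54320.31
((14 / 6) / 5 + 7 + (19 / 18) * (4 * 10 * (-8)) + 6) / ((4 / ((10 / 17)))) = -7297 / 153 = -47.69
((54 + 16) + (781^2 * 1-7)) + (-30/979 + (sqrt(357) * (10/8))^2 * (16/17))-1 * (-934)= 598641827/979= 611482.97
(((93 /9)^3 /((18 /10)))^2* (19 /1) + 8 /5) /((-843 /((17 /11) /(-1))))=35832969151039 /2737806885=13088.20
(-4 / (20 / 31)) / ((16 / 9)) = -279 / 80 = -3.49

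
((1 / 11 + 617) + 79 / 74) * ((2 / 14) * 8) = 287532 / 407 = 706.47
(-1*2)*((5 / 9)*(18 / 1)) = -20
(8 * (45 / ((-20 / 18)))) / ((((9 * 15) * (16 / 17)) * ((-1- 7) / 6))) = 153 / 80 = 1.91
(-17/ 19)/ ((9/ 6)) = -0.60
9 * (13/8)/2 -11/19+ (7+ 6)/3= 10093/912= 11.07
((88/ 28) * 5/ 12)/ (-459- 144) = -55/ 25326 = -0.00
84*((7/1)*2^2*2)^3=14751744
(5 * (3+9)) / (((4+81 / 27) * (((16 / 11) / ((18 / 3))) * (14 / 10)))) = 25.26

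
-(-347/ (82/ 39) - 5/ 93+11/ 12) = 834659/ 5084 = 164.17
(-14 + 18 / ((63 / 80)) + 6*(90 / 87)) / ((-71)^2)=3058 / 1023323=0.00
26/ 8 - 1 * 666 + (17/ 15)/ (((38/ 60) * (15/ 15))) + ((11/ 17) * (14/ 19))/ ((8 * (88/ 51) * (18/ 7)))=-2411135/ 3648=-660.95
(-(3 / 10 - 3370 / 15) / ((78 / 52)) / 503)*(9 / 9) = 0.30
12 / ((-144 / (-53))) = 53 / 12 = 4.42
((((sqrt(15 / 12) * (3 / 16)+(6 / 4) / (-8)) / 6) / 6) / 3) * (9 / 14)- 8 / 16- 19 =-17473 / 896+sqrt(5) / 1792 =-19.50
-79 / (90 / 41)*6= -3239 / 15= -215.93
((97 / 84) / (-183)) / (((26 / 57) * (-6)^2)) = -1843 / 4796064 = -0.00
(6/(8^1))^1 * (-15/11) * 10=-225/22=-10.23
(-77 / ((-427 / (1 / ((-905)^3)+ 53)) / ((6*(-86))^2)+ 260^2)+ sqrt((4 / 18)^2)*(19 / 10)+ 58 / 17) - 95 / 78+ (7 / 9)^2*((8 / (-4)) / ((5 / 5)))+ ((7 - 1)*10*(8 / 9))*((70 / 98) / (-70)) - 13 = -885751799963549677472622877 / 72966271207358283983168850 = -12.14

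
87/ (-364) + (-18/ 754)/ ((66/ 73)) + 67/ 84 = 0.53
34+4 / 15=514 / 15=34.27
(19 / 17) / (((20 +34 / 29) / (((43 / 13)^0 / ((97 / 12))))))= 3306 / 506243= 0.01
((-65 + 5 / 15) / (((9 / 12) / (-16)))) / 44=3104 / 99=31.35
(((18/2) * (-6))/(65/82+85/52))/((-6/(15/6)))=1066/115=9.27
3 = 3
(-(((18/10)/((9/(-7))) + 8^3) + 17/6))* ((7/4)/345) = -107821/41400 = -2.60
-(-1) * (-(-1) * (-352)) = -352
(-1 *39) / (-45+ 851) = -3 / 62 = -0.05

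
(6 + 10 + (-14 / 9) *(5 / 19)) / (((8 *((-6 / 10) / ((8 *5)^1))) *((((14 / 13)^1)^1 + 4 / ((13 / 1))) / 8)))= -750.66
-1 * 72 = -72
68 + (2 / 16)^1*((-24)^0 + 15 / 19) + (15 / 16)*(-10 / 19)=10295 / 152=67.73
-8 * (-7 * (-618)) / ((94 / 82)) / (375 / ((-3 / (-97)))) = -1418928 / 569875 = -2.49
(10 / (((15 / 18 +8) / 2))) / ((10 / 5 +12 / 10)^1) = 75 / 106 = 0.71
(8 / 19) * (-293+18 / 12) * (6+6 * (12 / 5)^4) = -25169.10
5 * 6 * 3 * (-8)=-720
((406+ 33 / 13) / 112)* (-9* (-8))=47799 / 182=262.63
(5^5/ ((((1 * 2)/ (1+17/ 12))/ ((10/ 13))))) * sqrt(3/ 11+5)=453125 * sqrt(638)/ 1716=6669.77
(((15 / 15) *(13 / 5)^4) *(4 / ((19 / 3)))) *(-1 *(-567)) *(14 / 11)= 2720606616 / 130625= 20827.61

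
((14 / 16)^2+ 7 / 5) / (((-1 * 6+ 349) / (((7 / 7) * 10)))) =99 / 1568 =0.06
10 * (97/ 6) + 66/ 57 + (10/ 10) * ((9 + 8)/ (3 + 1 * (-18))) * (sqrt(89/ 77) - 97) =271.54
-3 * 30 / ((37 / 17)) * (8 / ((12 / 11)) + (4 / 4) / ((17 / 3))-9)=2280 / 37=61.62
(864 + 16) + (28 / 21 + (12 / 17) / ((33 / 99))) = 883.45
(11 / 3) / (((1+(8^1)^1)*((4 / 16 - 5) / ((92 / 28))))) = -1012 / 3591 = -0.28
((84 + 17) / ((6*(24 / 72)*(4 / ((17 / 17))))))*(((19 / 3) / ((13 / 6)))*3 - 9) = -2.91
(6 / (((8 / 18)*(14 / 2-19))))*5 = -45 / 8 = -5.62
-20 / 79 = -0.25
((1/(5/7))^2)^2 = 2401/625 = 3.84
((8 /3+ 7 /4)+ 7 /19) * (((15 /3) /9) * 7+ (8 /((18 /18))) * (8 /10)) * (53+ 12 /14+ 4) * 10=7576995 /266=28484.94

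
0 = 0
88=88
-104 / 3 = -34.67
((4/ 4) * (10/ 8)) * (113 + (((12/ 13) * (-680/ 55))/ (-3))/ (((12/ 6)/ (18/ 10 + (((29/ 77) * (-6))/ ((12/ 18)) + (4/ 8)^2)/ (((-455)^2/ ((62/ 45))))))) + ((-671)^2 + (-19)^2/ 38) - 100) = 92376629132467081/ 164127763800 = 562833.65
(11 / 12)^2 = 121 / 144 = 0.84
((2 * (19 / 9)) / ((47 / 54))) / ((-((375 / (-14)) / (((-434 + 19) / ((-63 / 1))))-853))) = 37848 / 6686831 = 0.01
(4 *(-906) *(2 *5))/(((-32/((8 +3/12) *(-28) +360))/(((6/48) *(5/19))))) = 1460925/304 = 4805.67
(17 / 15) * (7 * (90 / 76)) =357 / 38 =9.39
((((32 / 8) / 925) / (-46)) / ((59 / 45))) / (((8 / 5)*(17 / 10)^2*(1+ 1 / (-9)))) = -2025 / 116083208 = -0.00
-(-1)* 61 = 61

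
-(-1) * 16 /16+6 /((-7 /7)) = -5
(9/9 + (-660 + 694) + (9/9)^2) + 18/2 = 45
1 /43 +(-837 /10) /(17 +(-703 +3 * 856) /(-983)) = -35230693 /6383780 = -5.52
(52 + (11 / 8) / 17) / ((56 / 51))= 21249 / 448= 47.43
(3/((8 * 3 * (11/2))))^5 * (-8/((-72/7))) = 7/1484246016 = 0.00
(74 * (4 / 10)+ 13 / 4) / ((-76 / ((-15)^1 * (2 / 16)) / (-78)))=-76869 / 1216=-63.21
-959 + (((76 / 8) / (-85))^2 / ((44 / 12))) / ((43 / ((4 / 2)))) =-6554620067 / 6834850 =-959.00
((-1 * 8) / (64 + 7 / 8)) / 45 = -64 / 23355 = -0.00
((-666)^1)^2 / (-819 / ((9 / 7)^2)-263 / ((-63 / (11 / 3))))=-41916042 / 45373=-923.81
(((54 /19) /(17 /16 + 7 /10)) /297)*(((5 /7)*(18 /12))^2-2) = -6680 /1443981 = -0.00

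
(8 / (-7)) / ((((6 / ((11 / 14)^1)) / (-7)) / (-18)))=-132 / 7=-18.86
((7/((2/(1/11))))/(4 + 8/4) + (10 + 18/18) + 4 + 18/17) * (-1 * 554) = -10014935/1122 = -8925.97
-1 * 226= -226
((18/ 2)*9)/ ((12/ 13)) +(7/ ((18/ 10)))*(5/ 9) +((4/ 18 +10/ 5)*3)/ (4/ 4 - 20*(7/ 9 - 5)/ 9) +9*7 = 41840623/ 272484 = 153.55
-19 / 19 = -1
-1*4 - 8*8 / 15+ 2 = -94 / 15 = -6.27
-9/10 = -0.90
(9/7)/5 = 0.26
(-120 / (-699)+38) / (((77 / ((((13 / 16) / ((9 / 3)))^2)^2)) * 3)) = 127010767 / 142857437184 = 0.00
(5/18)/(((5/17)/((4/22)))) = 17/99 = 0.17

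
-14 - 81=-95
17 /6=2.83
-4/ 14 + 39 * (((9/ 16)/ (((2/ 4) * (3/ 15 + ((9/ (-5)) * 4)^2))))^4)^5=-445016041962854038035444721859903029322174214402084988304853396978347551534505327/ 1557556146869989133124056526509766255437936332223316879397108536990773360912760832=-0.29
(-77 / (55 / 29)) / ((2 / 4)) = -406 / 5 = -81.20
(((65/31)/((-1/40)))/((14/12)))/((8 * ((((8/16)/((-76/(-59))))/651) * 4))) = -222300/59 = -3767.80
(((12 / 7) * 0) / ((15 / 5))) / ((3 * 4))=0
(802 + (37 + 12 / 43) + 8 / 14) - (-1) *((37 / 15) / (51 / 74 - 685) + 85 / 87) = 1858337835416 / 2210139155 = 840.82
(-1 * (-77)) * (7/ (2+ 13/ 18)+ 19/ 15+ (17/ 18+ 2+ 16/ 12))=56243/ 90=624.92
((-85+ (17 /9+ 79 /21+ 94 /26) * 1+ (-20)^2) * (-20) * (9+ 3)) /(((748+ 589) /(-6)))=42491840 /121667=349.25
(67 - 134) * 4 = -268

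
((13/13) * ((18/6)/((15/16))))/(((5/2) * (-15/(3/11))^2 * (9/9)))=32/75625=0.00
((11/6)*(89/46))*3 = 10.64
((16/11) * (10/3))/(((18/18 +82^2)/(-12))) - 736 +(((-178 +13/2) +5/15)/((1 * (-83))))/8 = -43367569567/58943280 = -735.75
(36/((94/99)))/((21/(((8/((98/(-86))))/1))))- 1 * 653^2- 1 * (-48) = -6873570017/16121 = -426373.68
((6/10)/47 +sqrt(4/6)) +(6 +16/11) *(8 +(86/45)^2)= sqrt(6)/3 +90952349/1046925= 87.69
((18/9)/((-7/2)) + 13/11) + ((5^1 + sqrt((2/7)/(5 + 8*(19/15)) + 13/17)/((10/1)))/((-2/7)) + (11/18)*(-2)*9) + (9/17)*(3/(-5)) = -369233/13090 - sqrt(571784171)/77180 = -28.52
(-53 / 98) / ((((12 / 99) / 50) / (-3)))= 131175 / 196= 669.26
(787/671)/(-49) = -787/32879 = -0.02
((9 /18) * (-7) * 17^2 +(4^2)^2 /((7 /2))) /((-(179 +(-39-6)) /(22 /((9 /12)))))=96338 /469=205.41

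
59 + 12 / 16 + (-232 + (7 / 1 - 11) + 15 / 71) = -49995 / 284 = -176.04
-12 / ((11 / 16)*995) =-0.02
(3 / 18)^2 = 1 / 36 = 0.03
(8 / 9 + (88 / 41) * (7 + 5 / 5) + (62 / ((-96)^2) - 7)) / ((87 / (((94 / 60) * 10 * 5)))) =9.96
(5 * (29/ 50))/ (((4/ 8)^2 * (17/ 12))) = 696/ 85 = 8.19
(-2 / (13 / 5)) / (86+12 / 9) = -15 / 1703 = -0.01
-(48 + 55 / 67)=-3271 / 67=-48.82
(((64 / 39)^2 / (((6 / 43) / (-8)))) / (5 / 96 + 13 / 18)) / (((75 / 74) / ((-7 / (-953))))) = -11677990912 / 8081034975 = -1.45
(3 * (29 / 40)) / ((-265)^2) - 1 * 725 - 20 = -2092704913 / 2809000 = -745.00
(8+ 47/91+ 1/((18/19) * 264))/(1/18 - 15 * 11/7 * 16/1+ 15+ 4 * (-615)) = -0.00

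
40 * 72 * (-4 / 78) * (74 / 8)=-17760 / 13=-1366.15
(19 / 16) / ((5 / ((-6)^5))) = -9234 / 5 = -1846.80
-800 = -800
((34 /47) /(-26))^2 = 0.00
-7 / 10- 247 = -247.70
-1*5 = -5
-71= -71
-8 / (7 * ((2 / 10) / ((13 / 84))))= -130 / 147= -0.88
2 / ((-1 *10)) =-1 / 5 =-0.20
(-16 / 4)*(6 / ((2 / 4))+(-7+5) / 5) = -232 / 5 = -46.40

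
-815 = -815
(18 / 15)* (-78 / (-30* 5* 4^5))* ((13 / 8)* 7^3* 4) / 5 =0.27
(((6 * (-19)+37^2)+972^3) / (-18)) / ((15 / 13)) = -11938306939 / 270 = -44215951.63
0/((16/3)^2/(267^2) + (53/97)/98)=0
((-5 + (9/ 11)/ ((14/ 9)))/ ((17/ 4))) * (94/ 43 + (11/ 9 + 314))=-15388126/ 46053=-334.14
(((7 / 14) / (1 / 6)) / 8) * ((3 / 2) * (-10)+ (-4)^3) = -237 / 8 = -29.62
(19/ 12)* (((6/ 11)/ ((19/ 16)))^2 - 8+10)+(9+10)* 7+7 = 1979449/ 13794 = 143.50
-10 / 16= -5 / 8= -0.62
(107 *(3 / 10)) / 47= 321 / 470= 0.68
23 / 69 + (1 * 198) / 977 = 1571 / 2931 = 0.54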